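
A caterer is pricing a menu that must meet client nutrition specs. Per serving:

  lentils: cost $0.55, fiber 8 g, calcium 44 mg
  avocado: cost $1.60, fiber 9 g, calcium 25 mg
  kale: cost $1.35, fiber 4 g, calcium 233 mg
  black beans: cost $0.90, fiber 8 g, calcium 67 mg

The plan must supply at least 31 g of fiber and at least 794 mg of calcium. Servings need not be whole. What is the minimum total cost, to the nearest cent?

At the optimum either one food covers both requirements or two foods hit both targets exactly; no other combination can be cheaper.
lentils only: max(31/8, 794/44) = 18.05 servings → $9.93.
avocado only: max(31/9, 794/25) = 31.76 servings → $50.82.
kale only: max(31/4, 794/233) = 7.75 servings → $10.46.
black beans only: max(31/8, 794/67) = 11.85 servings → $10.67.
lentils + avocado: the both-tight solution has a negative serving — not a feasible corner.
lentils + kale with both tight: 2.398 servings and 2.955 servings → $5.31.
lentils + black beans: the both-tight solution has a negative serving — not a feasible corner.
avocado + kale with both tight: 2.027 servings and 3.19 servings → $7.55.
avocado + black beans with both targets exact would need a negative amount; discard.
kale + black beans with both tight: 2.679 servings and 2.536 servings → $5.90.
So the least-cost plan costs $5.31.

$5.31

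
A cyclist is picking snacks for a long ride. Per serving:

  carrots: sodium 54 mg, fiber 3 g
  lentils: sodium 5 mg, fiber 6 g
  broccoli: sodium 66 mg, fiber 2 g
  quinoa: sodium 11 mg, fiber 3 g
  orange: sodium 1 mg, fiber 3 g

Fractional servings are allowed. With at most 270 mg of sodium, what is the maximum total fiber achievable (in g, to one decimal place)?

810.0 g

Fiber per mg sodium: orange 3, lentils 1.2, quinoa 0.2727, carrots 0.05556, broccoli 0.0303.
With no serving limits, spend the whole sodium allowance on orange: 270 mg / 1 mg × 3 g = 810.0 g.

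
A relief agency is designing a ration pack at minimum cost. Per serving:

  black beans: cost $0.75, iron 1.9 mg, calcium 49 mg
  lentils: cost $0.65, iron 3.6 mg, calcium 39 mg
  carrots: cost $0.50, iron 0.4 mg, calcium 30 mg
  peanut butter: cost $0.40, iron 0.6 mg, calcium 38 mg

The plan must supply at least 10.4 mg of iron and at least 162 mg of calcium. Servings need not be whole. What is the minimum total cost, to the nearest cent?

Compare the cost at each extreme point of the feasible region.
black beans only: max(10.4/1.9, 162/49) = 5.474 servings → $4.11.
lentils only: max(10.4/3.6, 162/39) = 4.154 servings → $2.70.
carrots only: max(10.4/0.4, 162/30) = 26 servings → $13.00.
peanut butter only: max(10.4/0.6, 162/38) = 17.33 servings → $6.93.
black beans + lentils with both tight: 1.736 servings and 1.973 servings → $2.58.
black beans + carrots with both targets exact would need a negative amount; discard.
black beans + peanut butter with both targets exact would need a negative amount; discard.
lentils + carrots with both tight: 2.675 servings and 1.922 servings → $2.70.
lentils + peanut butter with both tight: 2.628 servings and 1.566 servings → $2.33.
carrots + peanut butter with both targets exact would need a negative amount; discard.
The minimum over all feasible corners is $2.33.

$2.33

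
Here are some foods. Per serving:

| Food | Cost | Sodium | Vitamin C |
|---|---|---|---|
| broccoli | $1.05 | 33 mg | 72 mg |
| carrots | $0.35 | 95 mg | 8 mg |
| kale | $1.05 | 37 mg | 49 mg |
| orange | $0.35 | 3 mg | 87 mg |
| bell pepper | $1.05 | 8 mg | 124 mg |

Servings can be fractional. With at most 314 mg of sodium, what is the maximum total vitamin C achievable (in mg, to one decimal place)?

Vitamin C per mg sodium: orange 29, bell pepper 15.5, broccoli 2.182, kale 1.324, carrots 0.08421.
With no serving limits, spend the whole sodium allowance on orange: 314 mg / 3 mg × 87 mg = 9106.0 mg.

9106.0 mg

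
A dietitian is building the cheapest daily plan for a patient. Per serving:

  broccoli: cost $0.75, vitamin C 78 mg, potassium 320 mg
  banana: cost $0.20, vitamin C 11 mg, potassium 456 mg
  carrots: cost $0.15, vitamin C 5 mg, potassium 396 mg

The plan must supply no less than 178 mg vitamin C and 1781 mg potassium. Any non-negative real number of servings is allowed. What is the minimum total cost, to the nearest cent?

An LP optimum is at a vertex; with two nutrient constraints at most two foods are used. Check each candidate.
broccoli only: max(178/78, 1781/320) = 5.566 servings → $4.17.
banana only: max(178/11, 1781/456) = 16.18 servings → $3.24.
carrots only: max(178/5, 1781/396) = 35.6 servings → $5.34.
broccoli + banana with both tight: 1.921 servings and 2.557 servings → $1.95.
broccoli + carrots with both tight: 2.103 servings and 2.798 servings → $2.00.
banana + carrots with both targets exact would need a negative amount; discard.
Cheapest feasible corner: $1.95.

$1.95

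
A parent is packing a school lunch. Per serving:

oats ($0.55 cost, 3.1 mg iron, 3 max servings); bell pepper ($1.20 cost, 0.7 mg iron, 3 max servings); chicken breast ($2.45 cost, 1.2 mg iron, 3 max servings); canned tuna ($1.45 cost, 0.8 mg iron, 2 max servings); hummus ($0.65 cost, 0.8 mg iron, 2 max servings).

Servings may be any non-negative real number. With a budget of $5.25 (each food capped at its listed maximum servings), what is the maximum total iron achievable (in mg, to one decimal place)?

Iron per dollar: oats 5.636, hummus 1.231, bell pepper 0.5833, canned tuna 0.5517, chicken breast 0.4898.
Take 3 servings of oats: spends $1.65, +9.3 mg iron (running total 9.3 mg).
Take 2 servings of hummus: spends $1.30, +1.6 mg iron (running total 10.9 mg).
Take 1.917 servings of bell pepper: spends $2.30, +1.3 mg iron (running total 12.2 mg).
Greedy by best ratio exhausts the cost allowance optimally: 12.2 mg.

12.2 mg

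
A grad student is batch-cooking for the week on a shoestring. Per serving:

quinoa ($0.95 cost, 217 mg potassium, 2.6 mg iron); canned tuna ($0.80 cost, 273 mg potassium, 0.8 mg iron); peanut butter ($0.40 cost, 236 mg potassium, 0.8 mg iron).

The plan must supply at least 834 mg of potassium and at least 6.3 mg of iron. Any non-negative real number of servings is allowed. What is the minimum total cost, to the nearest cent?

Minimising a linear cost over {potassium ≥ 834, iron ≥ 6.3, servings ≥ 0} — the optimum is at a vertex, using one or two foods.
quinoa only: max(834/217, 6.3/2.6) = 3.843 servings → $3.65.
canned tuna only: max(834/273, 6.3/0.8) = 7.875 servings → $6.30.
peanut butter only: max(834/236, 6.3/0.8) = 7.875 servings → $3.15.
quinoa + canned tuna with both tight: 1.963 servings and 1.494 servings → $3.06.
quinoa + peanut butter with both tight: 1.863 servings and 1.821 servings → $2.50.
canned tuna + peanut butter: intersection lies outside the first quadrant.
So the least-cost plan costs $2.50.

$2.50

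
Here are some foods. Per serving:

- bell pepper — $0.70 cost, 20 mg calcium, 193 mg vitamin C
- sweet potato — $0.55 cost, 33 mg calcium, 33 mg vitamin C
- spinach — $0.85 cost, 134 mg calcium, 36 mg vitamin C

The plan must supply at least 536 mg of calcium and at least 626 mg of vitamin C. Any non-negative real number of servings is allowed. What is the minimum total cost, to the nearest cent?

$4.87

bell pepper only: max(536/20, 626/193) = 26.8 servings → $18.76.
sweet potato only: max(536/33, 626/33) = 18.97 servings → $10.43.
spinach only: max(536/134, 626/36) = 17.39 servings → $14.78.
bell pepper + sweet potato with both tight: 0.5202 servings and 15.93 servings → $9.12.
bell pepper + spinach with both tight: 2.569 servings and 3.617 servings → $4.87.
sweet potato + spinach with both targets exact would need a negative amount; discard.
The minimum over all feasible corners is $4.87.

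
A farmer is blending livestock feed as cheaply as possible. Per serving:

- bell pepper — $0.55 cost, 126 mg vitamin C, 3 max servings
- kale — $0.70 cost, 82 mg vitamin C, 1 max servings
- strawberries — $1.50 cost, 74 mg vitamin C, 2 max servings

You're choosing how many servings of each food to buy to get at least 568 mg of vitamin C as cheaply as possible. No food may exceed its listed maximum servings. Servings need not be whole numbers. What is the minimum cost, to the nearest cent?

$4.54

Cost per mg of vitamin C: bell pepper $0.0044, kale $0.0085, strawberries $0.0203.
Take 3 servings of bell pepper: +378.0 mg vitamin C for $1.65 (total $1.65, still need 190.0 mg).
Take 1 serving of kale: +82.0 mg vitamin C for $0.70 (total $2.35, still need 108.0 mg).
Take 1.459 servings of strawberries: +108.0 mg vitamin C for $2.19 (total $4.54, still need 0.0 mg).
Greedy by cheapest-per-mg is optimal for a single linear constraint, so the minimum cost is $4.54.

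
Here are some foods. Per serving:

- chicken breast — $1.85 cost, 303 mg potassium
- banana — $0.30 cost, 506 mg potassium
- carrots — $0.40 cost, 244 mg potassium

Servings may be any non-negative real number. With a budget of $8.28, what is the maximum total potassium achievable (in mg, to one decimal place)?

13965.6 mg

Potassium per dollar: banana 1687, carrots 610, chicken breast 163.8.
With no serving limits, spend the whole cost allowance on banana: $8.28 / $0.30 × 506 mg = 13965.6 mg.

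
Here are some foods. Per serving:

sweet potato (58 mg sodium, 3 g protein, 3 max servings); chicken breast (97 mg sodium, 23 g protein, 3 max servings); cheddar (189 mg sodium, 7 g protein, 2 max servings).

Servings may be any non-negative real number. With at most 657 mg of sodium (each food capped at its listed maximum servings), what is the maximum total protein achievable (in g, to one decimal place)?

Protein per mg sodium: chicken breast 0.2371, sweet potato 0.05172, cheddar 0.03704.
Take 3 servings of chicken breast: uses 291 mg sodium, +69.0 g protein (running total 69.0 g).
Take 3 servings of sweet potato: uses 174 mg sodium, +9.0 g protein (running total 78.0 g).
Take 1.016 servings of cheddar: uses 192 mg sodium, +7.1 g protein (running total 85.1 g).
Greedy by best ratio exhausts the sodium allowance optimally: 85.1 g.

85.1 g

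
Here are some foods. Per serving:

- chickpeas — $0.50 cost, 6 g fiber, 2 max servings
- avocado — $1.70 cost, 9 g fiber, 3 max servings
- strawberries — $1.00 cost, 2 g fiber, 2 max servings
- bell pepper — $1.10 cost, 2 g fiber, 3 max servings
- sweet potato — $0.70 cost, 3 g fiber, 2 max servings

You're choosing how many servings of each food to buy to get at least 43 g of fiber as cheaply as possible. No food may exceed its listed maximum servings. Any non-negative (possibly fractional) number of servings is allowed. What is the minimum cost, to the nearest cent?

Cost per g of fiber: chickpeas $0.0833, avocado $0.1889, sweet potato $0.2333, strawberries $0.5000, bell pepper $0.5500.
Take 2 servings of chickpeas: +12.0 g fiber for $1.00 (total $1.00, still need 31.0 g).
Take 3 servings of avocado: +27.0 g fiber for $5.10 (total $6.10, still need 4.0 g).
Take 1.333 servings of sweet potato: +4.0 g fiber for $0.93 (total $7.03, still need 0.0 g).
Greedy by cheapest-per-g is optimal for a single linear constraint, so the minimum cost is $7.03.

$7.03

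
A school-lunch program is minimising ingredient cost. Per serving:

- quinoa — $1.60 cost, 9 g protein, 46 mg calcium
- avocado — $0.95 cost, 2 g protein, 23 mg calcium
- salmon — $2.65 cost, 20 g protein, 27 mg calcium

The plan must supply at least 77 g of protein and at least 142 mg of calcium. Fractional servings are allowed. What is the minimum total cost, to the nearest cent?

Compare the cost at each extreme point of the feasible region.
quinoa only: max(77/9, 142/46) = 8.556 servings → $13.69.
avocado only: max(77/2, 142/23) = 38.5 servings → $36.58.
salmon only: max(77/20, 142/27) = 5.259 servings → $13.94.
quinoa + avocado with both targets exact would need a negative amount; discard.
quinoa + salmon with both tight: 1.124 servings and 3.344 servings → $10.66.
avocado + salmon with both tight: 1.874 servings and 3.663 servings → $11.49.
Cheapest feasible corner: $10.66.

$10.66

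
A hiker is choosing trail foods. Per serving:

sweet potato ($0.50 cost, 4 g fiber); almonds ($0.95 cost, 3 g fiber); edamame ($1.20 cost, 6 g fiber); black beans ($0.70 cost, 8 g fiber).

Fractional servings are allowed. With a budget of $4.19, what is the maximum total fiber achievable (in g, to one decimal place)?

47.9 g

Fiber per dollar: black beans 11.43, sweet potato 8, edamame 5, almonds 3.158.
With no serving limits, spend the whole cost allowance on black beans: $4.19 / $0.70 × 8 g = 47.9 g.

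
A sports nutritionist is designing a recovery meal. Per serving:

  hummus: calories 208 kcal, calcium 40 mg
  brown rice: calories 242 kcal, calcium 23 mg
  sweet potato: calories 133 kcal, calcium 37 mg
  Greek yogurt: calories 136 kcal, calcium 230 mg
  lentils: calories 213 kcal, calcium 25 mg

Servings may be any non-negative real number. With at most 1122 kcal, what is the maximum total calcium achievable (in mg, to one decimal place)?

Calcium per kcal: Greek yogurt 1.691, sweet potato 0.2782, hummus 0.1923, lentils 0.1174, brown rice 0.09504.
With no serving limits, spend the whole calories allowance on Greek yogurt: 1122 kcal / 136 kcal × 230 mg = 1897.5 mg.

1897.5 mg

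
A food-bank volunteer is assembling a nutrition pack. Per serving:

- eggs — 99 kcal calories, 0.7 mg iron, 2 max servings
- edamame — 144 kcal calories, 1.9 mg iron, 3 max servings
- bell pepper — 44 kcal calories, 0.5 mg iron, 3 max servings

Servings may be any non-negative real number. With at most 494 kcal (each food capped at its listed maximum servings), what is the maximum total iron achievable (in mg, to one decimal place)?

6.4 mg

Iron per kcal: edamame 0.01319, bell pepper 0.01136, eggs 0.007071.
Take 3 servings of edamame: uses 432 kcal, +5.7 mg iron (running total 5.7 mg).
Take 1.409 servings of bell pepper: uses 62 kcal, +0.7 mg iron (running total 6.4 mg).
Greedy by best ratio exhausts the calories allowance optimally: 6.4 mg.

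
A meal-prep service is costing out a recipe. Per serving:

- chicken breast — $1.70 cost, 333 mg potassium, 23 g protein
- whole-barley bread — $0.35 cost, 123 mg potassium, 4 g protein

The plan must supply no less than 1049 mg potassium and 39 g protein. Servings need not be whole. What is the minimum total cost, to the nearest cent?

$3.29

For a min-cost LP with two ≥-constraints, a basic feasible solution has at most two positive variables.
chicken breast only: max(1049/333, 39/23) = 3.15 servings → $5.36.
whole-barley bread only: max(1049/123, 39/4) = 9.75 servings → $3.41.
chicken breast + whole-barley bread with both tight: 0.4015 servings and 7.442 servings → $3.29.
Cheapest feasible corner: $3.29.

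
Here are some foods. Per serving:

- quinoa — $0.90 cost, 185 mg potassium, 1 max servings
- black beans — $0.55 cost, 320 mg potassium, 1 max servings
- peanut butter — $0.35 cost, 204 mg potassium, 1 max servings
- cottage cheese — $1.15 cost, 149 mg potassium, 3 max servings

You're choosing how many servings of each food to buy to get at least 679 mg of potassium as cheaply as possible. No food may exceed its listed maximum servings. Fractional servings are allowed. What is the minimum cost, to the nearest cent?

Cost per mg of potassium: peanut butter $0.0017, black beans $0.0017, quinoa $0.0049, cottage cheese $0.0077.
Take 1 serving of peanut butter: +204.0 mg potassium for $0.35 (total $0.35, still need 475.0 mg).
Take 1 serving of black beans: +320.0 mg potassium for $0.55 (total $0.90, still need 155.0 mg).
Take 0.8378 servings of quinoa: +155.0 mg potassium for $0.75 (total $1.65, still need 0.0 mg).
Greedy by cheapest-per-mg is optimal for a single linear constraint, so the minimum cost is $1.65.

$1.65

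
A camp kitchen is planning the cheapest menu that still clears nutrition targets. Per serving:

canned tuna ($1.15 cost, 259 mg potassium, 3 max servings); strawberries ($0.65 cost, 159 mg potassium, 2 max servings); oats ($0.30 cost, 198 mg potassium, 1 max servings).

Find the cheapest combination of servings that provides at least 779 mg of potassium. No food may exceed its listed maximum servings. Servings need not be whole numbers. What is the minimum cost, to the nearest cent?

Cost per mg of potassium: oats $0.0015, strawberries $0.0041, canned tuna $0.0044.
Take 1 serving of oats: +198.0 mg potassium for $0.30 (total $0.30, still need 581.0 mg).
Take 2 servings of strawberries: +318.0 mg potassium for $1.30 (total $1.60, still need 263.0 mg).
Take 1.015 servings of canned tuna: +263.0 mg potassium for $1.17 (total $2.77, still need 0.0 mg).
Greedy by cheapest-per-mg is optimal for a single linear constraint, so the minimum cost is $2.77.

$2.77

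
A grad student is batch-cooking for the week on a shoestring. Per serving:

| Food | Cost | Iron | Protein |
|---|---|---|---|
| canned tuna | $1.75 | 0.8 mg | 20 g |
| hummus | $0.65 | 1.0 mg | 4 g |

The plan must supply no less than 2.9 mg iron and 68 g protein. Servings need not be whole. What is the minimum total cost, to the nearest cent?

A basic optimal solution has at most two foods positive. Try each food alone and each pair with both targets met exactly.
canned tuna only: max(2.9/0.8, 68/20) = 3.625 servings → $6.34.
hummus only: max(2.9/1.0, 68/4) = 17 servings → $11.05.
canned tuna + hummus with both tight: 3.357 servings and 0.2143 servings → $6.01.
So the least-cost plan costs $6.01.

$6.01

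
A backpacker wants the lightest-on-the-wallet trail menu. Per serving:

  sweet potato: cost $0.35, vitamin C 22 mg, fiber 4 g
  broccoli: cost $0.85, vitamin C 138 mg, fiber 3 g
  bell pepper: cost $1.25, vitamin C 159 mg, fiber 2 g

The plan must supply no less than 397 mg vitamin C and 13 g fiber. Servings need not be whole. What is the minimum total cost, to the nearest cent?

$2.71

sweet potato only: max(397/22, 13/4) = 18.05 servings → $6.32.
broccoli only: max(397/138, 13/3) = 4.333 servings → $3.68.
bell pepper only: max(397/159, 13/2) = 6.5 servings → $8.12.
sweet potato + broccoli with both tight: 1.241 servings and 2.679 servings → $2.71.
sweet potato + bell pepper with both tight: 2.15 servings and 2.199 servings → $3.50.
broccoli + bell pepper: intersection lies outside the first quadrant.
Cheapest feasible corner: $2.71.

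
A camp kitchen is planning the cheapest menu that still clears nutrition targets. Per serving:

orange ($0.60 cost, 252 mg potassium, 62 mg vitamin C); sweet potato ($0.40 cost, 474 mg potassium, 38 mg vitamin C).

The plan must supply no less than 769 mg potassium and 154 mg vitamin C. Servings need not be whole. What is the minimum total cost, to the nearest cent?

A basic optimal solution has at most two foods positive. Try each food alone and each pair with both targets met exactly.
orange only: max(769/252, 154/62) = 3.052 servings → $1.83.
sweet potato only: max(769/474, 154/38) = 4.053 servings → $1.62.
orange + sweet potato with both tight: 2.209 servings and 0.4477 servings → $1.50.
So the least-cost plan costs $1.50.

$1.50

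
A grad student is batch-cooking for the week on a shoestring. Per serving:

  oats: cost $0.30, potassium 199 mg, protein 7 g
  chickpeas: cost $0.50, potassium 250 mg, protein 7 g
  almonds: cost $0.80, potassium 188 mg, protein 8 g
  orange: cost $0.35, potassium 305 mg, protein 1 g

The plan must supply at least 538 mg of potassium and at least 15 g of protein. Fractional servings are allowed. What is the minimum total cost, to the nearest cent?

$0.77

The cheapest plan sits at a corner of the feasible region — with two constraints it uses at most two foods.
oats only: max(538/199, 15/7) = 2.704 servings → $0.81.
chickpeas only: max(538/250, 15/7) = 2.152 servings → $1.08.
almonds only: max(538/188, 15/8) = 2.862 servings → $2.29.
orange only: max(538/305, 15/1) = 15 servings → $5.25.
oats + chickpeas: intersection lies outside the first quadrant.
oats + almonds: the both-tight solution has a negative serving — not a feasible corner.
oats + orange with both tight: 2.085 servings and 0.4034 servings → $0.77.
chickpeas + almonds: the both-tight solution has a negative serving — not a feasible corner.
chickpeas + orange with both tight: 2.142 servings and 0.008488 servings → $1.07.
almonds + orange with both tight: 1.793 servings and 0.659 servings → $1.66.
The minimum over all feasible corners is $0.77.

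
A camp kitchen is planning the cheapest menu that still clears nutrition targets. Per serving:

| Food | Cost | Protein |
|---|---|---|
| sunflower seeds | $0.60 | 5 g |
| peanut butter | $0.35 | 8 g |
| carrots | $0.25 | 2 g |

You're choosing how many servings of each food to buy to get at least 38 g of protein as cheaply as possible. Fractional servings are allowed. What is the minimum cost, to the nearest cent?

Cost per g of protein: peanut butter $0.0437, sunflower seeds $0.1200, carrots $0.1250.
With no serving limits, use only peanut butter: 38 g / 8 g = 4.75 servings × $0.35 = $1.66.

$1.66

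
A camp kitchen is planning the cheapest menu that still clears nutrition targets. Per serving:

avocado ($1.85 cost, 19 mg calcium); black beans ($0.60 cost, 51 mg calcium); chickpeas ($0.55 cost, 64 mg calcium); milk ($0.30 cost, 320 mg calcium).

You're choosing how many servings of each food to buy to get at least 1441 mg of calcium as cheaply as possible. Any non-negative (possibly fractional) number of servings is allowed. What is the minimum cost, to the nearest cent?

Cost per mg of calcium: milk $0.0009, chickpeas $0.0086, black beans $0.0118, avocado $0.0974.
With no serving limits, use only milk: 1441 mg / 320 mg = 4.503 servings × $0.30 = $1.35.

$1.35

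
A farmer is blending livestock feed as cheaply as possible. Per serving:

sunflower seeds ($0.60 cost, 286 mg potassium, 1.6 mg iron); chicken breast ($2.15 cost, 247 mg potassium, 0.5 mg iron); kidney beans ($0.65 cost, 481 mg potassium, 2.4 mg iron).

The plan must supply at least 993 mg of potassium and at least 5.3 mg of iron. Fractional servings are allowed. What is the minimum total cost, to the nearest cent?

$1.44

For a min-cost LP with two ≥-constraints, a basic feasible solution has at most two positive variables.
sunflower seeds only: max(993/286, 5.3/1.6) = 3.472 servings → $2.08.
chicken breast only: max(993/247, 5.3/0.5) = 10.6 servings → $22.79.
kidney beans only: max(993/481, 5.3/2.4) = 2.208 servings → $1.44.
sunflower seeds + chicken breast with both tight: 3.222 servings and 0.2895 servings → $2.56.
sunflower seeds + kidney beans with both tight: 1.996 servings and 0.8774 servings → $1.77.
chicken breast + kidney beans: intersection lies outside the first quadrant.
Cheapest feasible corner: $1.44.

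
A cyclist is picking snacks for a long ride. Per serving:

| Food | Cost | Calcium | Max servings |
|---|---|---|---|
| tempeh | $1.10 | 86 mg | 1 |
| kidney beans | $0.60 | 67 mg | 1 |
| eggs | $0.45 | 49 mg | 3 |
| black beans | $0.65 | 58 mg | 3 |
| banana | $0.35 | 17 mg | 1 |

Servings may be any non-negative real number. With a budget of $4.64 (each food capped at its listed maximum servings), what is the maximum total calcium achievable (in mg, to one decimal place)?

445.9 mg

Calcium per dollar: kidney beans 111.7, eggs 108.9, black beans 89.23, tempeh 78.18, banana 48.57.
Take 1 serving of kidney beans: spends $0.60, +67.0 mg calcium (running total 67.0 mg).
Take 3 servings of eggs: spends $1.35, +147.0 mg calcium (running total 214.0 mg).
Take 3 servings of black beans: spends $1.95, +174.0 mg calcium (running total 388.0 mg).
Take 0.6727 servings of tempeh: spends $0.74, +57.9 mg calcium (running total 445.9 mg).
Filling greedily by calcium-per-dollar is optimal for one linear limit, giving 445.9 mg.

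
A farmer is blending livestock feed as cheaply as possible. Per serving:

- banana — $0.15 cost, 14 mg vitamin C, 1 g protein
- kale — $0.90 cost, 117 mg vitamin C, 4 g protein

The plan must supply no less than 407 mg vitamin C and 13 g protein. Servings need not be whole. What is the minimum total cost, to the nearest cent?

Minimising a linear cost over {vitamin C ≥ 407, protein ≥ 13, servings ≥ 0} — the optimum is at a vertex, using one or two foods.
banana only: max(407/14, 13/1) = 29.07 servings → $4.36.
kale only: max(407/117, 13/4) = 3.479 servings → $3.13.
banana + kale with both targets exact would need a negative amount; discard.
Cheapest feasible corner: $3.13.

$3.13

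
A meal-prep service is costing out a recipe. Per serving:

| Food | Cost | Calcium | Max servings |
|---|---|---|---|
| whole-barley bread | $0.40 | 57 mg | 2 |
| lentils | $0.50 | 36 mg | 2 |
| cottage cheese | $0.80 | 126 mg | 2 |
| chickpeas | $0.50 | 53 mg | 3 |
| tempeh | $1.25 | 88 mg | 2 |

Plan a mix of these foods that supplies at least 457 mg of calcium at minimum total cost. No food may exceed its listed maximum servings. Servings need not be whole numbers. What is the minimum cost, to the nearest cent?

Cost per mg of calcium: cottage cheese $0.0063, whole-barley bread $0.0070, chickpeas $0.0094, lentils $0.0139, tempeh $0.0142.
Take 2 servings of cottage cheese: +252.0 mg calcium for $1.60 (total $1.60, still need 205.0 mg).
Take 2 servings of whole-barley bread: +114.0 mg calcium for $0.80 (total $2.40, still need 91.0 mg).
Take 1.717 servings of chickpeas: +91.0 mg calcium for $0.86 (total $3.26, still need 0.0 mg).
Greedy by cheapest-per-mg is optimal for a single linear constraint, so the minimum cost is $3.26.

$3.26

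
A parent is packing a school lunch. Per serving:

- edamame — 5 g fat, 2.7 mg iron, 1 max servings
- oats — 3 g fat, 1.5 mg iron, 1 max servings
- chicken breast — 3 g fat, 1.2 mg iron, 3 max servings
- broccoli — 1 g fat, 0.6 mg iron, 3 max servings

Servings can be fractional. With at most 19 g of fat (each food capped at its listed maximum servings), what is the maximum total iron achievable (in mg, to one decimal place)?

9.2 mg

Iron per g fat: broccoli 0.6, edamame 0.54, oats 0.5, chicken breast 0.4.
Take 3 servings of broccoli: uses 3 g fat, +1.8 mg iron (running total 1.8 mg).
Take 1 serving of edamame: uses 5 g fat, +2.7 mg iron (running total 4.5 mg).
Take 1 serving of oats: uses 3 g fat, +1.5 mg iron (running total 6.0 mg).
Take 2.667 servings of chicken breast: uses 8 g fat, +3.2 mg iron (running total 9.2 mg).
Greedy by best ratio exhausts the fat allowance optimally: 9.2 mg.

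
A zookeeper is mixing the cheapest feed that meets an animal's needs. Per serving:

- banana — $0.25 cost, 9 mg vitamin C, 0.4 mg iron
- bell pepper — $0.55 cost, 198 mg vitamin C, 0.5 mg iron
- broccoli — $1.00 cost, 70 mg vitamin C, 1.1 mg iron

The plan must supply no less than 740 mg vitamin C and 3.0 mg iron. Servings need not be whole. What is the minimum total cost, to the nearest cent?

$2.73

With two linear requirements the optimum uses one or two foods; enumerate the corners.
banana only: max(740/9, 3.0/0.4) = 82.22 servings → $20.56.
bell pepper only: max(740/198, 3.0/0.5) = 6 servings → $3.30.
broccoli only: max(740/70, 3.0/1.1) = 10.57 servings → $10.57.
banana + bell pepper with both tight: 2.999 servings and 3.601 servings → $2.73.
banana + broccoli: the both-tight solution has a negative serving — not a feasible corner.
bell pepper + broccoli with both tight: 3.304 servings and 1.225 servings → $3.04.
Cheapest feasible corner: $2.73.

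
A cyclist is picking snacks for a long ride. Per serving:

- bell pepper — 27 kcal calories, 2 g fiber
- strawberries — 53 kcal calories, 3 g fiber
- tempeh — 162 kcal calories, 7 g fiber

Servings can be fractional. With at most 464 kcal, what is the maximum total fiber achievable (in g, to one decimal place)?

Fiber per kcal: bell pepper 0.07407, strawberries 0.0566, tempeh 0.04321.
With no serving limits, spend the whole calories allowance on bell pepper: 464 kcal / 27 kcal × 2 g = 34.4 g.

34.4 g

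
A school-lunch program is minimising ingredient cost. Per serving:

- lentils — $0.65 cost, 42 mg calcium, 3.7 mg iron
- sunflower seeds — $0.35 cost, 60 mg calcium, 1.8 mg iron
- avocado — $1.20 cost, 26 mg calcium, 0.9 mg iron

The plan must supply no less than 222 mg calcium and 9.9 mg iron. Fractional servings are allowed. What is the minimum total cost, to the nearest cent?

$1.83

Two binding constraints pin down two serving amounts, so the optimal mix uses at most two foods. The candidates are each food alone (scaled to the tighter of calcium/iron) and each pair with both constraints tight.
lentils only: max(222/42, 9.9/3.7) = 5.286 servings → $3.44.
sunflower seeds only: max(222/60, 9.9/1.8) = 5.5 servings → $1.93.
avocado only: max(222/26, 9.9/0.9) = 11 servings → $13.20.
lentils + sunflower seeds with both tight: 1.328 servings and 2.77 servings → $1.83.
lentils + avocado with both tight: 0.9863 servings and 6.945 servings → $8.98.
sunflower seeds + avocado: intersection lies outside the first quadrant.
The minimum over all feasible corners is $1.83.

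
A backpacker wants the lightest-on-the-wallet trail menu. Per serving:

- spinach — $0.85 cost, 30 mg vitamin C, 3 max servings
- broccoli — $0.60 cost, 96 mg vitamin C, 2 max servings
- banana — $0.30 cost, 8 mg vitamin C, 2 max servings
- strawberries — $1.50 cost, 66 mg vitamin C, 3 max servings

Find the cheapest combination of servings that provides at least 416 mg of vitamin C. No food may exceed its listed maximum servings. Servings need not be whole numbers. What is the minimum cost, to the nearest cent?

Cost per mg of vitamin C: broccoli $0.0063, strawberries $0.0227, spinach $0.0283, banana $0.0375.
Take 2 servings of broccoli: +192.0 mg vitamin C for $1.20 (total $1.20, still need 224.0 mg).
Take 3 servings of strawberries: +198.0 mg vitamin C for $4.50 (total $5.70, still need 26.0 mg).
Take 0.8667 servings of spinach: +26.0 mg vitamin C for $0.74 (total $6.44, still need 0.0 mg).
Greedy by cheapest-per-mg is optimal for a single linear constraint, so the minimum cost is $6.44.

$6.44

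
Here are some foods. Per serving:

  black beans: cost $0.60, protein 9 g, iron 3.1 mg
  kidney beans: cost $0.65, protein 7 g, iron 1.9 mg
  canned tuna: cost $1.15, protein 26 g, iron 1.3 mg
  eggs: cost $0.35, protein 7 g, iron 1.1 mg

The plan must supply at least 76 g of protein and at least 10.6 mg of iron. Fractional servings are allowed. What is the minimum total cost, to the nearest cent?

black beans only: max(76/9, 10.6/3.1) = 8.444 servings → $5.07.
kidney beans only: max(76/7, 10.6/1.9) = 10.86 servings → $7.06.
canned tuna only: max(76/26, 10.6/1.3) = 8.154 servings → $9.38.
eggs only: max(76/7, 10.6/1.1) = 10.86 servings → $3.80.
black beans + kidney beans with both targets exact would need a negative amount; discard.
black beans + canned tuna with both tight: 2.566 servings and 2.035 servings → $3.88.
black beans + eggs with both targets exact would need a negative amount; discard.
kidney beans + canned tuna with both tight: 4.387 servings and 1.742 servings → $4.85.
kidney beans + eggs: the both-tight solution has a negative serving — not a feasible corner.
canned tuna + eggs with both tight: 0.4821 servings and 9.067 servings → $3.73.
The minimum over all feasible corners is $3.73.

$3.73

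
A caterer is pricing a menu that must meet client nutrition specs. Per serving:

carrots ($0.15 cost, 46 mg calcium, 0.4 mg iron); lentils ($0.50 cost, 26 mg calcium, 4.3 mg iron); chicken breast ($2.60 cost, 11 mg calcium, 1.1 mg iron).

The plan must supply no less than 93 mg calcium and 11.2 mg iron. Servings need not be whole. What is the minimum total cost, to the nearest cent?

$1.36

At the optimum either one food covers both requirements or two foods hit both targets exactly; no other combination can be cheaper.
carrots only: max(93/46, 11.2/0.4) = 28 servings → $4.20.
lentils only: max(93/26, 11.2/4.3) = 3.577 servings → $1.79.
chicken breast only: max(93/11, 11.2/1.1) = 10.18 servings → $26.47.
carrots + lentils with both tight: 0.58 servings and 2.551 servings → $1.36.
carrots + chicken breast: intersection lies outside the first quadrant.
lentils + chicken breast with both tight: 1.118 servings and 5.813 servings → $15.67.
So the least-cost plan costs $1.36.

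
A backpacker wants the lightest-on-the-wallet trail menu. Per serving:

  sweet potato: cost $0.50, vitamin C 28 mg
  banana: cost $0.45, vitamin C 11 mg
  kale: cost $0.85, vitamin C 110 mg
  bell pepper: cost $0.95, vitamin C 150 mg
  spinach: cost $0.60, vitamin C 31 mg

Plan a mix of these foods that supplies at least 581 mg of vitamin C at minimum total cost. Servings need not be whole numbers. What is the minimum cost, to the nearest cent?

$3.68

Cost per mg of vitamin C: bell pepper $0.0063, kale $0.0077, sweet potato $0.0179, spinach $0.0194, banana $0.0409.
With no serving limits, use only bell pepper: 581 mg / 150 mg = 3.873 servings × $0.95 = $3.68.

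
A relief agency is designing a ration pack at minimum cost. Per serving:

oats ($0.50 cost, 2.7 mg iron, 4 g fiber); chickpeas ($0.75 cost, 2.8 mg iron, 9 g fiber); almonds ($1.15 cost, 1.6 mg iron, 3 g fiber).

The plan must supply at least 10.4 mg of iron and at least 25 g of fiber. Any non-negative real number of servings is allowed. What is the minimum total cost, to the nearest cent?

$2.38

A basic optimal solution has at most two foods positive. Try each food alone and each pair with both targets met exactly.
oats only: max(10.4/2.7, 25/4) = 6.25 servings → $3.12.
chickpeas only: max(10.4/2.8, 25/9) = 3.714 servings → $2.79.
almonds only: max(10.4/1.6, 25/3) = 8.333 servings → $9.58.
oats + chickpeas with both tight: 1.802 servings and 1.977 servings → $2.38.
oats + almonds with both targets exact would need a negative amount; discard.
chickpeas + almonds with both tight: 1.467 servings and 3.933 servings → $5.62.
Cheapest feasible corner: $2.38.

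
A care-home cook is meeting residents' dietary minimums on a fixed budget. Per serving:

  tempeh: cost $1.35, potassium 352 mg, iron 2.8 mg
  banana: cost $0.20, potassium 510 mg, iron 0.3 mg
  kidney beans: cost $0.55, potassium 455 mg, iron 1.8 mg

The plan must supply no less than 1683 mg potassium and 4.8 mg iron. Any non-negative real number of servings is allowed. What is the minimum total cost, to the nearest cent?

$1.58

The cheapest plan sits at a corner of the feasible region — with two constraints it uses at most two foods.
tempeh only: max(1683/352, 4.8/2.8) = 4.781 servings → $6.45.
banana only: max(1683/510, 4.8/0.3) = 16 servings → $3.20.
kidney beans only: max(1683/455, 4.8/1.8) = 3.699 servings → $2.03.
tempeh + banana with both tight: 1.469 servings and 2.286 servings → $2.44.
tempeh + kidney beans: the both-tight solution has a negative serving — not a feasible corner.
banana + kidney beans with both tight: 1.082 servings and 2.486 servings → $1.58.
The minimum over all feasible corners is $1.58.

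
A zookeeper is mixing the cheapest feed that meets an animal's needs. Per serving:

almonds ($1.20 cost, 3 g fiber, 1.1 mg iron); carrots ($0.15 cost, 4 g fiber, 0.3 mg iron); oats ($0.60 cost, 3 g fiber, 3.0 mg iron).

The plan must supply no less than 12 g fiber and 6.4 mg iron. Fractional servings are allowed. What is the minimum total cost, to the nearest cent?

A basic optimal solution has at most two foods positive. Try each food alone and each pair with both targets met exactly.
almonds only: max(12/3, 6.4/1.1) = 5.818 servings → $6.98.
carrots only: max(12/4, 6.4/0.3) = 21.33 servings → $3.20.
oats only: max(12/3, 6.4/3.0) = 4 servings → $2.40.
almonds + carrots: intersection lies outside the first quadrant.
almonds + oats with both tight: 2.947 servings and 1.053 servings → $4.17.
carrots + oats with both tight: 1.514 servings and 1.982 servings → $1.42.
Cheapest feasible corner: $1.42.

$1.42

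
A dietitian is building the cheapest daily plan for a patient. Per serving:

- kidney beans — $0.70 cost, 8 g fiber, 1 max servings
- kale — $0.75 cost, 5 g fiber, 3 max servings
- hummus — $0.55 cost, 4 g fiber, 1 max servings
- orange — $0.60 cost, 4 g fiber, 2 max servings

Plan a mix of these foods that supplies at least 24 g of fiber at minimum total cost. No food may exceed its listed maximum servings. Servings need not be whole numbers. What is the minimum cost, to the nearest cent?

$3.05

Cost per g of fiber: kidney beans $0.0875, hummus $0.1375, kale $0.1500, orange $0.1500.
Take 1 serving of kidney beans: +8.0 g fiber for $0.70 (total $0.70, still need 16.0 g).
Take 1 serving of hummus: +4.0 g fiber for $0.55 (total $1.25, still need 12.0 g).
Take 2.4 servings of kale: +12.0 g fiber for $1.80 (total $3.05, still need 0.0 g).
Filling from the cheapest source first is optimal under one linear minimum: $3.05.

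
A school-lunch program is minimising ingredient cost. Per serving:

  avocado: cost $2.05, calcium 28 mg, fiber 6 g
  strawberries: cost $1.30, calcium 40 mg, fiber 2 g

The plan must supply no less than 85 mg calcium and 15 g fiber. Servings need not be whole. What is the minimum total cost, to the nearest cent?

A basic optimal solution has at most two foods positive. Try each food alone and each pair with both targets met exactly.
avocado only: max(85/28, 15/6) = 3.036 servings → $6.22.
strawberries only: max(85/40, 15/2) = 7.5 servings → $9.75.
avocado + strawberries with both tight: 2.337 servings and 0.4891 servings → $5.43.
So the least-cost plan costs $5.43.

$5.43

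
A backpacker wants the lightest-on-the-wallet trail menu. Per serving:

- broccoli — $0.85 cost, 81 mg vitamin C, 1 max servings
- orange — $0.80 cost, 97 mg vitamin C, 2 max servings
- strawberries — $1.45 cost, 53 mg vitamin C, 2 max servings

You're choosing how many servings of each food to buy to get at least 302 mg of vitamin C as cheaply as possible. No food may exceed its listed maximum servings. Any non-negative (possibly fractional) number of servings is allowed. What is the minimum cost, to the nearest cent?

$3.19

Cost per mg of vitamin C: orange $0.0082, broccoli $0.0105, strawberries $0.0274.
Take 2 servings of orange: +194.0 mg vitamin C for $1.60 (total $1.60, still need 108.0 mg).
Take 1 serving of broccoli: +81.0 mg vitamin C for $0.85 (total $2.45, still need 27.0 mg).
Take 0.5094 servings of strawberries: +27.0 mg vitamin C for $0.74 (total $3.19, still need 0.0 mg).
Filling from the cheapest source first is optimal under one linear minimum: $3.19.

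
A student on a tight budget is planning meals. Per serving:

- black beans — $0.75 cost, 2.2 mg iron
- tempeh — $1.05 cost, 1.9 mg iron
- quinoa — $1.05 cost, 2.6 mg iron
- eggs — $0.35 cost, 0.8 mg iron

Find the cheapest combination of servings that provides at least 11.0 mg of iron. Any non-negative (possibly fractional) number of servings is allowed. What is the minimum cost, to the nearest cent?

$3.75

Cost per mg of iron: black beans $0.3409, quinoa $0.4038, eggs $0.4375, tempeh $0.5526.
With no serving limits, use only black beans: 11.0 mg / 2.2 mg = 5 servings × $0.75 = $3.75.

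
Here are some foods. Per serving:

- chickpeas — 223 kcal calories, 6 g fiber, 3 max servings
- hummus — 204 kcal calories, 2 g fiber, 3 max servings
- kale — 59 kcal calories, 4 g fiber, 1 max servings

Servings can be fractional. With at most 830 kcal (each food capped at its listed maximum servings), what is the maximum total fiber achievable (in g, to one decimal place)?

Fiber per kcal: kale 0.0678, chickpeas 0.02691, hummus 0.009804.
Take 1 serving of kale: uses 59 kcal, +4.0 g fiber (running total 4.0 g).
Take 3 servings of chickpeas: uses 669 kcal, +18.0 g fiber (running total 22.0 g).
Take 0.5 servings of hummus: uses 102 kcal, +1.0 g fiber (running total 23.0 g).
Greedy by best ratio exhausts the calories allowance optimally: 23.0 g.

23.0 g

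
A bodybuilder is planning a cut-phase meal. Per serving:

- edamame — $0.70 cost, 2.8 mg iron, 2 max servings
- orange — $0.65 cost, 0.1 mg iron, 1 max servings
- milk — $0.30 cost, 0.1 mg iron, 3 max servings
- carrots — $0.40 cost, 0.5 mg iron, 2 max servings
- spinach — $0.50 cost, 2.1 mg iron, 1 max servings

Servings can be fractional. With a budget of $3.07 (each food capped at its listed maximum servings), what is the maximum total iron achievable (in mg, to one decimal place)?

Iron per dollar: spinach 4.2, edamame 4, carrots 1.25, milk 0.3333, orange 0.1538.
Take 1 serving of spinach: spends $0.50, +2.1 mg iron (running total 2.1 mg).
Take 2 servings of edamame: spends $1.40, +5.6 mg iron (running total 7.7 mg).
Take 2 servings of carrots: spends $0.80, +1.0 mg iron (running total 8.7 mg).
Take 1.233 servings of milk: spends $0.37, +0.1 mg iron (running total 8.8 mg).
Filling greedily by iron-per-dollar is optimal for one linear limit, giving 8.8 mg.

8.8 mg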